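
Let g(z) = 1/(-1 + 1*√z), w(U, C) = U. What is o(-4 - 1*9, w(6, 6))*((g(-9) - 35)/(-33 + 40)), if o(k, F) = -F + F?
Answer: 0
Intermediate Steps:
g(z) = 1/(-1 + √z)
o(k, F) = 0
o(-4 - 1*9, w(6, 6))*((g(-9) - 35)/(-33 + 40)) = 0*((1/(-1 + √(-9)) - 35)/(-33 + 40)) = 0*((1/(-1 + 3*I) - 35)/7) = 0*(((-1 - 3*I)/10 - 35)*(⅐)) = 0*((-35 + (-1 - 3*I)/10)*(⅐)) = 0*(-5 + (-1 - 3*I)/70) = 0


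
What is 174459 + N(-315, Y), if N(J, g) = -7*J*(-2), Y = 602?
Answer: 170049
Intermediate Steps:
N(J, g) = 14*J
174459 + N(-315, Y) = 174459 + 14*(-315) = 174459 - 4410 = 170049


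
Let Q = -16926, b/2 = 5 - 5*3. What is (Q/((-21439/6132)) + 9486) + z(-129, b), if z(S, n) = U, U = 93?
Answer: 309154413/21439 ≈ 14420.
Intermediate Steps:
b = -20 (b = 2*(5 - 5*3) = 2*(5 - 15) = 2*(-10) = -20)
z(S, n) = 93
(Q/((-21439/6132)) + 9486) + z(-129, b) = (-16926/((-21439/6132)) + 9486) + 93 = (-16926/((-21439*1/6132)) + 9486) + 93 = (-16926/(-21439/6132) + 9486) + 93 = (-16926*(-6132/21439) + 9486) + 93 = (103790232/21439 + 9486) + 93 = 307160586/21439 + 93 = 309154413/21439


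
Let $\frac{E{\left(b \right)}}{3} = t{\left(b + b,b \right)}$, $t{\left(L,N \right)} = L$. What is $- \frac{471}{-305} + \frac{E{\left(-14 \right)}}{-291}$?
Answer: $\frac{54227}{29585} \approx 1.8329$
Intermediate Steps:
$E{\left(b \right)} = 6 b$ ($E{\left(b \right)} = 3 \left(b + b\right) = 3 \cdot 2 b = 6 b$)
$- \frac{471}{-305} + \frac{E{\left(-14 \right)}}{-291} = - \frac{471}{-305} + \frac{6 \left(-14\right)}{-291} = \left(-471\right) \left(- \frac{1}{305}\right) - - \frac{28}{97} = \frac{471}{305} + \frac{28}{97} = \frac{54227}{29585}$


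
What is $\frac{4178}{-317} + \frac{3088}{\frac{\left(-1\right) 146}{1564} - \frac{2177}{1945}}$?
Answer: $- \frac{1496596926062}{584674483} \approx -2559.7$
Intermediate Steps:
$\frac{4178}{-317} + \frac{3088}{\frac{\left(-1\right) 146}{1564} - \frac{2177}{1945}} = 4178 \left(- \frac{1}{317}\right) + \frac{3088}{\left(-146\right) \frac{1}{1564} - \frac{2177}{1945}} = - \frac{4178}{317} + \frac{3088}{- \frac{73}{782} - \frac{2177}{1945}} = - \frac{4178}{317} + \frac{3088}{- \frac{1844399}{1520990}} = - \frac{4178}{317} + 3088 \left(- \frac{1520990}{1844399}\right) = - \frac{4178}{317} - \frac{4696817120}{1844399} = - \frac{1496596926062}{584674483}$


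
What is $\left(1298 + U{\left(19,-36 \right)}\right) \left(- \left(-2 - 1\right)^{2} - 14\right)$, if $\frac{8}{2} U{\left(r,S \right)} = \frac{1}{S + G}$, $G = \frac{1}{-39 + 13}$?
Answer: $- \frac{55946097}{1874} \approx -29854.0$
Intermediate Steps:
$G = - \frac{1}{26}$ ($G = \frac{1}{-26} = - \frac{1}{26} \approx -0.038462$)
$U{\left(r,S \right)} = \frac{1}{4 \left(- \frac{1}{26} + S\right)}$ ($U{\left(r,S \right)} = \frac{1}{4 \left(S - \frac{1}{26}\right)} = \frac{1}{4 \left(- \frac{1}{26} + S\right)}$)
$\left(1298 + U{\left(19,-36 \right)}\right) \left(- \left(-2 - 1\right)^{2} - 14\right) = \left(1298 + \frac{13}{2 \left(-1 + 26 \left(-36\right)\right)}\right) \left(- \left(-2 - 1\right)^{2} - 14\right) = \left(1298 + \frac{13}{2 \left(-1 - 936\right)}\right) \left(- \left(-3\right)^{2} - 14\right) = \left(1298 + \frac{13}{2 \left(-937\right)}\right) \left(\left(-1\right) 9 - 14\right) = \left(1298 + \frac{13}{2} \left(- \frac{1}{937}\right)\right) \left(-9 - 14\right) = \left(1298 - \frac{13}{1874}\right) \left(-23\right) = \frac{2432439}{1874} \left(-23\right) = - \frac{55946097}{1874}$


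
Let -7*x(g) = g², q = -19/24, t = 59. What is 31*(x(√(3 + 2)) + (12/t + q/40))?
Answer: -6522617/396480 ≈ -16.451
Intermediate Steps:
q = -19/24 (q = -19*1/24 = -19/24 ≈ -0.79167)
x(g) = -g²/7
31*(x(√(3 + 2)) + (12/t + q/40)) = 31*(-(√(3 + 2))²/7 + (12/59 - 19/24/40)) = 31*(-(√5)²/7 + (12*(1/59) - 19/24*1/40)) = 31*(-⅐*5 + (12/59 - 19/960)) = 31*(-5/7 + 10399/56640) = 31*(-210407/396480) = -6522617/396480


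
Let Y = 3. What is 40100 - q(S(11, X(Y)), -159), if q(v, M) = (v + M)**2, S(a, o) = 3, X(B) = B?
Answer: 15764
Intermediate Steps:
q(v, M) = (M + v)**2
40100 - q(S(11, X(Y)), -159) = 40100 - (-159 + 3)**2 = 40100 - 1*(-156)**2 = 40100 - 1*24336 = 40100 - 24336 = 15764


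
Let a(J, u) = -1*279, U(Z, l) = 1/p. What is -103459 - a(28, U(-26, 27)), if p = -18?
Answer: -103180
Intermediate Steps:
U(Z, l) = -1/18 (U(Z, l) = 1/(-18) = -1/18)
a(J, u) = -279
-103459 - a(28, U(-26, 27)) = -103459 - 1*(-279) = -103459 + 279 = -103180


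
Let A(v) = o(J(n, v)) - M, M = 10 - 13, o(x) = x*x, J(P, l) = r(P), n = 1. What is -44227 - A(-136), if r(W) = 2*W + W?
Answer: -44239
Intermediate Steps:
r(W) = 3*W
J(P, l) = 3*P
o(x) = x²
M = -3
A(v) = 12 (A(v) = (3*1)² - 1*(-3) = 3² + 3 = 9 + 3 = 12)
-44227 - A(-136) = -44227 - 1*12 = -44227 - 12 = -44239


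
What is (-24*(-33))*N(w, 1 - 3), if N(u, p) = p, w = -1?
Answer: -1584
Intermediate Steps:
(-24*(-33))*N(w, 1 - 3) = (-24*(-33))*(1 - 3) = 792*(-2) = -1584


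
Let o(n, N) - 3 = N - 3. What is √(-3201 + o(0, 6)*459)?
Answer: I*√447 ≈ 21.142*I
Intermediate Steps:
o(n, N) = N (o(n, N) = 3 + (N - 3) = 3 + (-3 + N) = N)
√(-3201 + o(0, 6)*459) = √(-3201 + 6*459) = √(-3201 + 2754) = √(-447) = I*√447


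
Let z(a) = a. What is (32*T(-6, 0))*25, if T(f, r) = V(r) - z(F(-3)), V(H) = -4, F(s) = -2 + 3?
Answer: -4000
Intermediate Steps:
F(s) = 1
T(f, r) = -5 (T(f, r) = -4 - 1*1 = -4 - 1 = -5)
(32*T(-6, 0))*25 = (32*(-5))*25 = -160*25 = -4000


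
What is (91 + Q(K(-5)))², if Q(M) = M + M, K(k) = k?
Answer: 6561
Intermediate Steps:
Q(M) = 2*M
(91 + Q(K(-5)))² = (91 + 2*(-5))² = (91 - 10)² = 81² = 6561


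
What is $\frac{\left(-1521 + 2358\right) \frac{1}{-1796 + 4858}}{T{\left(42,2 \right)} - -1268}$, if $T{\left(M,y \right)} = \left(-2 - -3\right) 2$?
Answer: $\frac{837}{3888740} \approx 0.00021524$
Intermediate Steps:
$T{\left(M,y \right)} = 2$ ($T{\left(M,y \right)} = \left(-2 + 3\right) 2 = 1 \cdot 2 = 2$)
$\frac{\left(-1521 + 2358\right) \frac{1}{-1796 + 4858}}{T{\left(42,2 \right)} - -1268} = \frac{\left(-1521 + 2358\right) \frac{1}{-1796 + 4858}}{2 - -1268} = \frac{837 \cdot \frac{1}{3062}}{2 + 1268} = \frac{837 \cdot \frac{1}{3062}}{1270} = \frac{837}{3062} \cdot \frac{1}{1270} = \frac{837}{3888740}$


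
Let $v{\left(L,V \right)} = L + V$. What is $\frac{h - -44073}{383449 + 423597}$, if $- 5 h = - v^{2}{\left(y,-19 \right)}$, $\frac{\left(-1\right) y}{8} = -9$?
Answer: $\frac{111587}{2017615} \approx 0.055306$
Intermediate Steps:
$y = 72$ ($y = \left(-8\right) \left(-9\right) = 72$)
$h = \frac{2809}{5}$ ($h = - \frac{\left(-1\right) \left(72 - 19\right)^{2}}{5} = - \frac{\left(-1\right) 53^{2}}{5} = - \frac{\left(-1\right) 2809}{5} = \left(- \frac{1}{5}\right) \left(-2809\right) = \frac{2809}{5} \approx 561.8$)
$\frac{h - -44073}{383449 + 423597} = \frac{\frac{2809}{5} - -44073}{383449 + 423597} = \frac{\frac{2809}{5} + \left(44215 - 142\right)}{807046} = \left(\frac{2809}{5} + 44073\right) \frac{1}{807046} = \frac{223174}{5} \cdot \frac{1}{807046} = \frac{111587}{2017615}$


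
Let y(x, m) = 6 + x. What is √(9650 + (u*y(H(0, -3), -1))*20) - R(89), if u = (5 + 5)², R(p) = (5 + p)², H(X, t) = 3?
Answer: -8836 + 5*√1106 ≈ -8669.7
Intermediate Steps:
u = 100 (u = 10² = 100)
√(9650 + (u*y(H(0, -3), -1))*20) - R(89) = √(9650 + (100*(6 + 3))*20) - (5 + 89)² = √(9650 + (100*9)*20) - 1*94² = √(9650 + 900*20) - 1*8836 = √(9650 + 18000) - 8836 = √27650 - 8836 = 5*√1106 - 8836 = -8836 + 5*√1106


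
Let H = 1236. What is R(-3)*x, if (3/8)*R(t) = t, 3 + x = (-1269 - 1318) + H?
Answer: 10832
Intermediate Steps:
x = -1354 (x = -3 + ((-1269 - 1318) + 1236) = -3 + (-2587 + 1236) = -3 - 1351 = -1354)
R(t) = 8*t/3
R(-3)*x = ((8/3)*(-3))*(-1354) = -8*(-1354) = 10832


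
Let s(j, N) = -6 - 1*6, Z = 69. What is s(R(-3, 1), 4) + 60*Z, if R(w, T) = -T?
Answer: 4128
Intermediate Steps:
s(j, N) = -12 (s(j, N) = -6 - 6 = -12)
s(R(-3, 1), 4) + 60*Z = -12 + 60*69 = -12 + 4140 = 4128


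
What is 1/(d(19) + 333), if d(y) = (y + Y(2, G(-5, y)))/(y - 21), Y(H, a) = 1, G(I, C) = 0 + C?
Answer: 1/323 ≈ 0.0030960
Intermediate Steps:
G(I, C) = C
d(y) = (1 + y)/(-21 + y) (d(y) = (y + 1)/(y - 21) = (1 + y)/(-21 + y))
1/(d(19) + 333) = 1/((1 + 19)/(-21 + 19) + 333) = 1/(20/(-2) + 333) = 1/(-1/2*20 + 333) = 1/(-10 + 333) = 1/323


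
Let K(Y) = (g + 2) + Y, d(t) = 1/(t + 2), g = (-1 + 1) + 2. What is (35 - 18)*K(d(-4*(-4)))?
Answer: 1241/18 ≈ 68.944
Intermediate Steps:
g = 2 (g = 0 + 2 = 2)
d(t) = 1/(2 + t)
K(Y) = 4 + Y (K(Y) = (2 + 2) + Y = 4 + Y)
(35 - 18)*K(d(-4*(-4))) = (35 - 18)*(4 + 1/(2 - 4*(-4))) = 17*(4 + 1/(2 + 16)) = 17*(4 + 1/18) = 17*(73/18) = 1241/18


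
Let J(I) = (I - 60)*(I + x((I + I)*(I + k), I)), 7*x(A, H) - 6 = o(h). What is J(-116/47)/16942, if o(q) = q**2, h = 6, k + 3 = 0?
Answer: -243688/18712439 ≈ -0.013023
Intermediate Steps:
k = -3 (k = -3 + 0 = -3)
x(A, H) = 6 (x(A, H) = 6/7 + (1/7)*6**2 = 6/7 + (1/7)*36 = 6/7 + 36/7 = 6)
J(I) = (-60 + I)*(6 + I) (J(I) = (I - 60)*(I + 6) = (-60 + I)*(6 + I))
J(-116/47)/16942 = (-360 + (-116/47)**2 - (-6264)/47)/16942 = (-360 + (-116*1/47)**2 - (-6264)/47)*(1/16942) = (-360 + (-116/47)**2 - 54*(-116/47))*(1/16942) = (-360 + 13456/2209 + 6264/47)*(1/16942) = -487376/2209*1/16942 = -243688/18712439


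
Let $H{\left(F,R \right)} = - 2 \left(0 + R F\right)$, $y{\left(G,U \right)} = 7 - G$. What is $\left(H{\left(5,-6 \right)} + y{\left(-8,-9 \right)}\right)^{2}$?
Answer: $5625$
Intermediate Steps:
$H{\left(F,R \right)} = - 2 F R$ ($H{\left(F,R \right)} = - 2 \left(0 + F R\right) = - 2 F R$)
$\left(H{\left(5,-6 \right)} + y{\left(-8,-9 \right)}\right)^{2} = \left(\left(-2\right) 5 \left(-6\right) + \left(7 - -8\right)\right)^{2} = \left(60 + \left(7 + 8\right)\right)^{2} = \left(60 + 15\right)^{2} = 75^{2} = 5625$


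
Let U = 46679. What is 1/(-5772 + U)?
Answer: 1/40907 ≈ 2.4446e-5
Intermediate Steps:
1/(-5772 + U) = 1/(-5772 + 46679) = 1/40907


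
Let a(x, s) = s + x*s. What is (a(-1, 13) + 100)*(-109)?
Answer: -10900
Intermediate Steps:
a(x, s) = s + s*x
(a(-1, 13) + 100)*(-109) = (13*(1 - 1) + 100)*(-109) = (13*0 + 100)*(-109) = (0 + 100)*(-109) = 100*(-109) = -10900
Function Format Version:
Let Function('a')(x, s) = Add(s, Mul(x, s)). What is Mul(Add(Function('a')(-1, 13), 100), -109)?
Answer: -10900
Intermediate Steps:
Function('a')(x, s) = Add(s, Mul(s, x))
Mul(Add(Function('a')(-1, 13), 100), -109) = Mul(Add(Mul(13, Add(1, -1)), 100), -109) = Mul(Add(Mul(13, 0), 100), -109) = Mul(Add(0, 100), -109) = Mul(100, -109) = -10900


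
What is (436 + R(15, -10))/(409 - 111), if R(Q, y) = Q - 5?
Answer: 223/149 ≈ 1.4966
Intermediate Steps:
R(Q, y) = -5 + Q
(436 + R(15, -10))/(409 - 111) = (436 + (-5 + 15))/(409 - 111) = (436 + 10)/298 = 446*(1/298) = 223/149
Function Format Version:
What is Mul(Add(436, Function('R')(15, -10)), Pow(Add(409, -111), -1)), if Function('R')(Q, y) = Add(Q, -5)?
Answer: Rational(223, 149) ≈ 1.4966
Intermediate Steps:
Function('R')(Q, y) = Add(-5, Q)
Mul(Add(436, Function('R')(15, -10)), Pow(Add(409, -111), -1)) = Mul(Add(436, Add(-5, 15)), Pow(Add(409, -111), -1)) = Mul(Add(436, 10), Pow(298, -1)) = Mul(446, Rational(1, 298)) = Rational(223, 149)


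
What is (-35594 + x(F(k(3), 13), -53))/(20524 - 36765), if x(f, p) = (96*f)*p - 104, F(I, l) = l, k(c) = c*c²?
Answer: 101842/16241 ≈ 6.2707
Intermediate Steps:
k(c) = c³
x(f, p) = -104 + 96*f*p (x(f, p) = 96*f*p - 104 = -104 + 96*f*p)
(-35594 + x(F(k(3), 13), -53))/(20524 - 36765) = (-35594 + (-104 + 96*13*(-53)))/(20524 - 36765) = (-35594 + (-104 - 66144))/(-16241) = (-35594 - 66248)*(-1/16241) = -101842*(-1/16241) = 101842/16241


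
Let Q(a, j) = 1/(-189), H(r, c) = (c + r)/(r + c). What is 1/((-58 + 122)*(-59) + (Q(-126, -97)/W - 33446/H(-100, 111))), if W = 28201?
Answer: -5329989/198392850559 ≈ -2.6866e-5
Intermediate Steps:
H(r, c) = 1 (H(r, c) = (c + r)/(c + r) = 1)
Q(a, j) = -1/189
1/((-58 + 122)*(-59) + (Q(-126, -97)/W - 33446/H(-100, 111))) = 1/((-58 + 122)*(-59) + (-1/189/28201 - 33446/1)) = 1/(64*(-59) + (-1/189*1/28201 - 33446*1)) = 1/(-3776 + (-1/5329989 - 33446)) = 1/(-3776 - 178266812095/5329989) = 1/(-198392850559/5329989) = -5329989/198392850559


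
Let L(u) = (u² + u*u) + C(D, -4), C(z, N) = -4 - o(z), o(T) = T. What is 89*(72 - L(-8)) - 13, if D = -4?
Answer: -4997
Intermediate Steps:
C(z, N) = -4 - z
L(u) = 2*u² (L(u) = (u² + u*u) + (-4 - 1*(-4)) = (u² + u²) + (-4 + 4) = 2*u² + 0 = 2*u²)
89*(72 - L(-8)) - 13 = 89*(72 - 2*(-8)²) - 13 = 89*(72 - 2*64) - 13 = 89*(72 - 1*128) - 13 = 89*(72 - 128) - 13 = 89*(-56) - 13 = -4984 - 13 = -4997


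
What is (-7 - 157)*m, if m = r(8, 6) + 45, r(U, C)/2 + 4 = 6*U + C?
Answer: -23780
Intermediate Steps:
r(U, C) = -8 + 2*C + 12*U (r(U, C) = -8 + 2*(6*U + C) = -8 + 2*(C + 6*U) = -8 + (2*C + 12*U) = -8 + 2*C + 12*U)
m = 145 (m = (-8 + 2*6 + 12*8) + 45 = (-8 + 12 + 96) + 45 = 100 + 45 = 145)
(-7 - 157)*m = (-7 - 157)*145 = -164*145 = -23780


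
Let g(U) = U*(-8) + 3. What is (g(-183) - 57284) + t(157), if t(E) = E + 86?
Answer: -55574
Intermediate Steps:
g(U) = 3 - 8*U (g(U) = -8*U + 3 = 3 - 8*U)
t(E) = 86 + E
(g(-183) - 57284) + t(157) = ((3 - 8*(-183)) - 57284) + (86 + 157) = ((3 + 1464) - 57284) + 243 = (1467 - 57284) + 243 = -55817 + 243 = -55574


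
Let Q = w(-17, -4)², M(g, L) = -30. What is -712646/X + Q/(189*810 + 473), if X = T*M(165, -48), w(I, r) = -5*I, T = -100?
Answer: -54707191349/230344500 ≈ -237.50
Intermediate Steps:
Q = 7225 (Q = (-5*(-17))² = 85² = 7225)
X = 3000 (X = -100*(-30) = 3000)
-712646/X + Q/(189*810 + 473) = -712646/3000 + 7225/(189*810 + 473) = -712646*1/3000 + 7225/(153090 + 473) = -356323/1500 + 7225/153563 = -54707191349/230344500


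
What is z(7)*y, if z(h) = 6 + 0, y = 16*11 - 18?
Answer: 948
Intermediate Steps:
y = 158 (y = 176 - 18 = 158)
z(h) = 6
z(7)*y = 6*158 = 948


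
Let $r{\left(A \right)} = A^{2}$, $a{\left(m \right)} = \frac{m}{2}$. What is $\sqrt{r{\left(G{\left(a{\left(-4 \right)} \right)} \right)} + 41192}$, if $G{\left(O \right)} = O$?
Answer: $2 \sqrt{10299} \approx 202.97$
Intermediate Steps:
$a{\left(m \right)} = \frac{m}{2}$ ($a{\left(m \right)} = m \frac{1}{2} = \frac{m}{2}$)
$\sqrt{r{\left(G{\left(a{\left(-4 \right)} \right)} \right)} + 41192} = \sqrt{\left(\frac{1}{2} \left(-4\right)\right)^{2} + 41192} = \sqrt{\left(-2\right)^{2} + 41192} = \sqrt{4 + 41192} = \sqrt{41196} = 2 \sqrt{10299}$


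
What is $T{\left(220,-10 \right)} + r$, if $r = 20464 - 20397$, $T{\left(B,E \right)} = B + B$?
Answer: $507$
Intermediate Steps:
$T{\left(B,E \right)} = 2 B$
$r = 67$ ($r = 20464 - 20397 = 67$)
$T{\left(220,-10 \right)} + r = 2 \cdot 220 + 67 = 440 + 67 = 507$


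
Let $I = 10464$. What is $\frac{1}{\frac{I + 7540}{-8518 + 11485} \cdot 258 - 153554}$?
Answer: $- \frac{23}{3495734} \approx -6.5794 \cdot 10^{-6}$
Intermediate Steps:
$\frac{1}{\frac{I + 7540}{-8518 + 11485} \cdot 258 - 153554} = \frac{1}{\frac{10464 + 7540}{-8518 + 11485} \cdot 258 - 153554} = \frac{1}{\frac{18004}{2967} \cdot 258 - 153554} = \frac{1}{\frac{36008}{23} - 153554} = \frac{1}{- \frac{3495734}{23}} = - \frac{23}{3495734}$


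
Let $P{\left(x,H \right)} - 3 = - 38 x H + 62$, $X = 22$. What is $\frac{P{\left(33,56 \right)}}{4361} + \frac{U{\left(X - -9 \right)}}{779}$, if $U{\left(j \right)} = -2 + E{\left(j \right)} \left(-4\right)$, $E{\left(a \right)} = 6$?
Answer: $- \frac{54767247}{3397219} \approx -16.121$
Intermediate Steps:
$P{\left(x,H \right)} = 65 - 38 H x$ ($P{\left(x,H \right)} = 3 + \left(- 38 x H + 62\right) = 3 - \left(-62 + 38 H x\right) = 65 - 38 H x$)
$U{\left(j \right)} = -26$ ($U{\left(j \right)} = -2 + 6 \left(-4\right) = -2 - 24 = -26$)
$\frac{P{\left(33,56 \right)}}{4361} + \frac{U{\left(X - -9 \right)}}{779} = \frac{65 - 2128 \cdot 33}{4361} - \frac{26}{779} = \left(65 - 70224\right) \frac{1}{4361} - \frac{26}{779} = \left(-70159\right) \frac{1}{4361} - \frac{26}{779} = - \frac{70159}{4361} - \frac{26}{779} = - \frac{54767247}{3397219}$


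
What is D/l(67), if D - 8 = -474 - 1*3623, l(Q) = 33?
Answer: -1363/11 ≈ -123.91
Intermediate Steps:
D = -4089 (D = 8 + (-474 - 1*3623) = 8 + (-474 - 3623) = 8 - 4097 = -4089)
D/l(67) = -4089/33 = -4089*1/33 = -1363/11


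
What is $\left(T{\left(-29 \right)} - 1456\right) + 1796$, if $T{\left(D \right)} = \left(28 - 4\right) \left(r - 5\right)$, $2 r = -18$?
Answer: $4$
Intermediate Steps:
$r = -9$ ($r = \frac{1}{2} \left(-18\right) = -9$)
$T{\left(D \right)} = -336$ ($T{\left(D \right)} = \left(28 - 4\right) \left(-9 - 5\right) = 24 \left(-14\right) = -336$)
$\left(T{\left(-29 \right)} - 1456\right) + 1796 = \left(-336 - 1456\right) + 1796 = -1792 + 1796 = 4$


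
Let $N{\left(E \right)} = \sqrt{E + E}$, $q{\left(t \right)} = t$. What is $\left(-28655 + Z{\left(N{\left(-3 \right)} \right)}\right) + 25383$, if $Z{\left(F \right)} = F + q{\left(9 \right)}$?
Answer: $-3263 + i \sqrt{6} \approx -3263.0 + 2.4495 i$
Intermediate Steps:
$N{\left(E \right)} = \sqrt{2} \sqrt{E}$ ($N{\left(E \right)} = \sqrt{2 E} = \sqrt{2} \sqrt{E}$)
$Z{\left(F \right)} = 9 + F$ ($Z{\left(F \right)} = F + 9 = 9 + F$)
$\left(-28655 + Z{\left(N{\left(-3 \right)} \right)}\right) + 25383 = \left(-28655 + \left(9 + \sqrt{2} \sqrt{-3}\right)\right) + 25383 = \left(-28655 + \left(9 + \sqrt{2} i \sqrt{3}\right)\right) + 25383 = \left(-28655 + \left(9 + i \sqrt{6}\right)\right) + 25383 = \left(-28646 + i \sqrt{6}\right) + 25383 = -3263 + i \sqrt{6}$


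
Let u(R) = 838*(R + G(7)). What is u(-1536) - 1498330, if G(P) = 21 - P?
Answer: -2773766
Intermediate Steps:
u(R) = 11732 + 838*R (u(R) = 838*(R + (21 - 1*7)) = 838*(R + (21 - 7)) = 838*(R + 14) = 838*(14 + R) = 11732 + 838*R)
u(-1536) - 1498330 = (11732 + 838*(-1536)) - 1498330 = (11732 - 1287168) - 1498330 = -1275436 - 1498330 = -2773766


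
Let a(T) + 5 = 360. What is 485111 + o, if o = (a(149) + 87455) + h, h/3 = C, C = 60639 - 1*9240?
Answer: 727118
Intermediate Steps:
C = 51399 (C = 60639 - 9240 = 51399)
a(T) = 355 (a(T) = -5 + 360 = 355)
h = 154197 (h = 3*51399 = 154197)
o = 242007 (o = (355 + 87455) + 154197 = 87810 + 154197 = 242007)
485111 + o = 485111 + 242007 = 727118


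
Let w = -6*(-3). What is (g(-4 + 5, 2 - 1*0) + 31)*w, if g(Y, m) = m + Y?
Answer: 612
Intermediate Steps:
w = 18
g(Y, m) = Y + m
(g(-4 + 5, 2 - 1*0) + 31)*w = (((-4 + 5) + (2 - 1*0)) + 31)*18 = ((1 + (2 + 0)) + 31)*18 = ((1 + 2) + 31)*18 = (3 + 31)*18 = 34*18 = 612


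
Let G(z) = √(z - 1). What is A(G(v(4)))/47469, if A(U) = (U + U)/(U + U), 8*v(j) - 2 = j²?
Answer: 1/47469 ≈ 2.1066e-5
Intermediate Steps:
v(j) = ¼ + j²/8
G(z) = √(-1 + z)
A(U) = 1 (A(U) = (2*U)/((2*U)) = (2*U)*(1/(2*U)) = 1)
A(G(v(4)))/47469 = 1/47469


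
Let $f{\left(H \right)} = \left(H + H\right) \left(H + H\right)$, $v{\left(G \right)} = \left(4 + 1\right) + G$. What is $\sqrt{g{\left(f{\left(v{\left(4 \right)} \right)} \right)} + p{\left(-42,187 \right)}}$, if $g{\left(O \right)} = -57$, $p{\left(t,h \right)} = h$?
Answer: $\sqrt{130} \approx 11.402$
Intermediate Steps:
$v{\left(G \right)} = 5 + G$
$f{\left(H \right)} = 4 H^{2}$ ($f{\left(H \right)} = 2 H 2 H = 4 H^{2}$)
$\sqrt{g{\left(f{\left(v{\left(4 \right)} \right)} \right)} + p{\left(-42,187 \right)}} = \sqrt{-57 + 187} = \sqrt{130}$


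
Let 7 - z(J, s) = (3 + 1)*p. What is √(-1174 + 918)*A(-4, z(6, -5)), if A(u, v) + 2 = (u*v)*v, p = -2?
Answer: -14432*I ≈ -14432.0*I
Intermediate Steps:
z(J, s) = 15 (z(J, s) = 7 - (3 + 1)*(-2) = 7 - 4*(-2) = 7 - 1*(-8) = 7 + 8 = 15)
A(u, v) = -2 + u*v² (A(u, v) = -2 + (u*v)*v = -2 + u*v²)
√(-1174 + 918)*A(-4, z(6, -5)) = √(-1174 + 918)*(-2 - 4*15²) = √(-256)*(-2 - 4*225) = (16*I)*(-2 - 900) = (16*I)*(-902) = -14432*I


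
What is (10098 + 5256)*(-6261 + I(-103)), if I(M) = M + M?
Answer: -99294318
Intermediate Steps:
I(M) = 2*M
(10098 + 5256)*(-6261 + I(-103)) = (10098 + 5256)*(-6261 + 2*(-103)) = 15354*(-6261 - 206) = 15354*(-6467) = -99294318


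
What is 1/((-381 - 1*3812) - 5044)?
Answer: -1/9237 ≈ -0.00010826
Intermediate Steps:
1/((-381 - 1*3812) - 5044) = 1/((-381 - 3812) - 5044) = 1/(-4193 - 5044) = 1/(-9237) = -1/9237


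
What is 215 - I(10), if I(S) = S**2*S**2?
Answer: -9785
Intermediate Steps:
I(S) = S**4
215 - I(10) = 215 - 1*10**4 = 215 - 1*10000 = 215 - 10000 = -9785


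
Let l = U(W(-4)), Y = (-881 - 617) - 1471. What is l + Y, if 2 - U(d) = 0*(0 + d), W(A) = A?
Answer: -2967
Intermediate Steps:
Y = -2969 (Y = -1498 - 1471 = -2969)
U(d) = 2 (U(d) = 2 - 0*(0 + d) = 2 - 0*d = 2 - 1*0 = 2 + 0 = 2)
l = 2
l + Y = 2 - 2969 = -2967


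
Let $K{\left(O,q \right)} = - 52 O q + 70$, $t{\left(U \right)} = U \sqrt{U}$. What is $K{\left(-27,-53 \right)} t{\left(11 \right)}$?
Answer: $- 817762 \sqrt{11} \approx -2.7122 \cdot 10^{6}$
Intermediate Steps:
$t{\left(U \right)} = U^{\frac{3}{2}}$
$K{\left(O,q \right)} = 70 - 52 O q$ ($K{\left(O,q \right)} = - 52 O q + 70 = 70 - 52 O q$)
$K{\left(-27,-53 \right)} t{\left(11 \right)} = \left(70 - \left(-1404\right) \left(-53\right)\right) 11^{\frac{3}{2}} = \left(70 - 74412\right) 11 \sqrt{11} = - 74342 \cdot 11 \sqrt{11} = - 817762 \sqrt{11}$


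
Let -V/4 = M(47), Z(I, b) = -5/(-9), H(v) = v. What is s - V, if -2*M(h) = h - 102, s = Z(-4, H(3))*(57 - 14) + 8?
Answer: 1277/9 ≈ 141.89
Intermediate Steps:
Z(I, b) = 5/9 (Z(I, b) = -5*(-⅑) = 5/9)
s = 287/9 (s = 5*(57 - 14)/9 + 8 = (5/9)*43 + 8 = 215/9 + 8 = 287/9 ≈ 31.889)
M(h) = 51 - h/2 (M(h) = -(h - 102)/2 = -(-102 + h)/2 = 51 - h/2)
V = -110 (V = -4*(51 - ½*47) = -4*(51 - 47/2) = -4*55/2 = -110)
s - V = 287/9 - 1*(-110) = 287/9 + 110 = 1277/9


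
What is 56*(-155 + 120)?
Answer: -1960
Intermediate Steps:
56*(-155 + 120) = 56*(-35) = -1960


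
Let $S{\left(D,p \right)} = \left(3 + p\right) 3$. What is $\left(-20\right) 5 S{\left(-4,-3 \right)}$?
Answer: $0$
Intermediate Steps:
$S{\left(D,p \right)} = 9 + 3 p$
$\left(-20\right) 5 S{\left(-4,-3 \right)} = \left(-20\right) 5 \left(9 + 3 \left(-3\right)\right) = - 100 \left(9 - 9\right) = \left(-100\right) 0 = 0$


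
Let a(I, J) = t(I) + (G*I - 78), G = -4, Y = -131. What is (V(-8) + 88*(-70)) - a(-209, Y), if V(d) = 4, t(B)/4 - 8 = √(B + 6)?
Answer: -6946 - 4*I*√203 ≈ -6946.0 - 56.991*I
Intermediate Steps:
t(B) = 32 + 4*√(6 + B) (t(B) = 32 + 4*√(B + 6) = 32 + 4*√(6 + B))
a(I, J) = -46 - 4*I + 4*√(6 + I) (a(I, J) = (32 + 4*√(6 + I)) + (-4*I - 78) = (32 + 4*√(6 + I)) + (-78 - 4*I) = -46 - 4*I + 4*√(6 + I))
(V(-8) + 88*(-70)) - a(-209, Y) = (4 + 88*(-70)) - (-46 - 4*(-209) + 4*√(6 - 209)) = (4 - 6160) - (-46 + 836 + 4*√(-203)) = -6156 - (-46 + 836 + 4*(I*√203)) = -6156 - (-46 + 836 + 4*I*√203) = -6156 - (790 + 4*I*√203) = -6156 + (-790 - 4*I*√203) = -6946 - 4*I*√203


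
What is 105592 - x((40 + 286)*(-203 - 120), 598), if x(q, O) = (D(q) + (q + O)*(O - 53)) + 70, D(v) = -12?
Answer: 57167034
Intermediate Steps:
x(q, O) = 58 + (-53 + O)*(O + q) (x(q, O) = (-12 + (q + O)*(O - 53)) + 70 = (-12 + (O + q)*(-53 + O)) + 70 = (-12 + (-53 + O)*(O + q)) + 70 = 58 + (-53 + O)*(O + q))
105592 - x((40 + 286)*(-203 - 120), 598) = 105592 - (58 + 598² - 53*598 - 53*(40 + 286)*(-203 - 120) + 598*((40 + 286)*(-203 - 120))) = 105592 - (58 + 357604 - 31694 - 17278*(-323) + 598*(326*(-323))) = 105592 - (58 + 357604 - 31694 - 53*(-105298) + 598*(-105298)) = 105592 - (58 + 357604 - 31694 + 5580794 - 62968204) = 105592 - 1*(-57061442) = 105592 + 57061442 = 57167034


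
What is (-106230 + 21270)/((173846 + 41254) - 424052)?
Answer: 10620/26119 ≈ 0.40660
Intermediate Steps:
(-106230 + 21270)/((173846 + 41254) - 424052) = -84960/(215100 - 424052) = -84960/(-208952) = -84960*(-1/208952) = 10620/26119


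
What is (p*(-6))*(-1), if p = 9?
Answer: 54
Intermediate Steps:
(p*(-6))*(-1) = (9*(-6))*(-1) = -54*(-1) = 54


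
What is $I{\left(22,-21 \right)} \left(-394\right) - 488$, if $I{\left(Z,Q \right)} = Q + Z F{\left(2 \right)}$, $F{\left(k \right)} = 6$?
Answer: $-44222$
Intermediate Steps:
$I{\left(Z,Q \right)} = Q + 6 Z$ ($I{\left(Z,Q \right)} = Q + Z 6 = Q + 6 Z$)
$I{\left(22,-21 \right)} \left(-394\right) - 488 = \left(-21 + 6 \cdot 22\right) \left(-394\right) - 488 = \left(-21 + 132\right) \left(-394\right) - 488 = 111 \left(-394\right) - 488 = -43734 - 488 = -44222$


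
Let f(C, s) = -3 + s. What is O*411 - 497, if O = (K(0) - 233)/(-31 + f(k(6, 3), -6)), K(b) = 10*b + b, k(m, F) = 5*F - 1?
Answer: 75883/40 ≈ 1897.1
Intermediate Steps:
k(m, F) = -1 + 5*F
K(b) = 11*b
O = 233/40 (O = (11*0 - 233)/(-31 + (-3 - 6)) = (0 - 233)/(-31 - 9) = -233/(-40) = -233*(-1/40) = 233/40 ≈ 5.8250)
O*411 - 497 = (233/40)*411 - 497 = 95763/40 - 497 = 75883/40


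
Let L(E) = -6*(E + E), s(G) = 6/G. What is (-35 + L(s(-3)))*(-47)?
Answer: 517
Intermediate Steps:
L(E) = -12*E
(-35 + L(s(-3)))*(-47) = (-35 - 72/(-3))*(-47) = (-35 - 72*(-1)/3)*(-47) = (-35 - 12*(-2))*(-47) = (-35 + 24)*(-47) = -11*(-47) = 517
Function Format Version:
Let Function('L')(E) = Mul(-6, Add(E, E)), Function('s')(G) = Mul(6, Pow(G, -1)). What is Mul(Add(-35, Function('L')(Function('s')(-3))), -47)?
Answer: 517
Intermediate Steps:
Function('L')(E) = Mul(-12, E) (Function('L')(E) = Mul(-6, Mul(2, E)) = Mul(-12, E))
Mul(Add(-35, Function('L')(Function('s')(-3))), -47) = Mul(Add(-35, Mul(-12, Mul(6, Pow(-3, -1)))), -47) = Mul(Add(-35, Mul(-12, Mul(6, Rational(-1, 3)))), -47) = Mul(Add(-35, Mul(-12, -2)), -47) = Mul(Add(-35, 24), -47) = Mul(-11, -47) = 517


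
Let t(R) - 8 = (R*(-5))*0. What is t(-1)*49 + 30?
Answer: 422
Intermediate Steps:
t(R) = 8 (t(R) = 8 + (R*(-5))*0 = 8 - 5*R*0 = 8 + 0 = 8)
t(-1)*49 + 30 = 8*49 + 30 = 392 + 30 = 422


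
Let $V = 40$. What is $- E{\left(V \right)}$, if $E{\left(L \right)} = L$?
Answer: $-40$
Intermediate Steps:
$- E{\left(V \right)} = \left(-1\right) 40 = -40$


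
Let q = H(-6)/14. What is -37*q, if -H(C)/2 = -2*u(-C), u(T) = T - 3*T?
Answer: 888/7 ≈ 126.86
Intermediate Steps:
u(T) = -2*T
H(C) = 8*C (H(C) = -(-4)*(-(-2)*C) = -(-4)*2*C = -(-8)*C = 8*C)
q = -24/7 (q = (8*(-6))/14 = -48*1/14 = -24/7 ≈ -3.4286)
-37*q = -37*(-24/7) = 888/7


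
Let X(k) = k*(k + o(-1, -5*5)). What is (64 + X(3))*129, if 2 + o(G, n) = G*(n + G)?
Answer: 18705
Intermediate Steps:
o(G, n) = -2 + G*(G + n) (o(G, n) = -2 + G*(n + G) = -2 + G*(G + n))
X(k) = k*(24 + k) (X(k) = k*(k + (-2 + (-1)² - (-5)*5)) = k*(k + (-2 + 1 - 1*(-25))) = k*(k + (-2 + 1 + 25)) = k*(k + 24) = k*(24 + k))
(64 + X(3))*129 = (64 + 3*(24 + 3))*129 = (64 + 3*27)*129 = (64 + 81)*129 = 145*129 = 18705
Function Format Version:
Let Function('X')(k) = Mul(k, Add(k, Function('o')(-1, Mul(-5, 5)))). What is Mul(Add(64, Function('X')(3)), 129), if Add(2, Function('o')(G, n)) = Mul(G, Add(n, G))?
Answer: 18705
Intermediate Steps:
Function('o')(G, n) = Add(-2, Mul(G, Add(G, n))) (Function('o')(G, n) = Add(-2, Mul(G, Add(n, G))) = Add(-2, Mul(G, Add(G, n))))
Function('X')(k) = Mul(k, Add(24, k)) (Function('X')(k) = Mul(k, Add(k, Add(-2, Pow(-1, 2), Mul(-1, Mul(-5, 5))))) = Mul(k, Add(k, Add(-2, 1, Mul(-1, -25)))) = Mul(k, Add(k, Add(-2, 1, 25))) = Mul(k, Add(k, 24)) = Mul(k, Add(24, k)))
Mul(Add(64, Function('X')(3)), 129) = Mul(Add(64, Mul(3, Add(24, 3))), 129) = Mul(Add(64, Mul(3, 27)), 129) = Mul(Add(64, 81), 129) = Mul(145, 129) = 18705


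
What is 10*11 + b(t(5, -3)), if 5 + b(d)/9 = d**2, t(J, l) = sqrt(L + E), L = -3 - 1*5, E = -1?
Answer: -16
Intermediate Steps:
L = -8 (L = -3 - 5 = -8)
t(J, l) = 3*I (t(J, l) = sqrt(-8 - 1) = sqrt(-9) = 3*I)
b(d) = -45 + 9*d**2
10*11 + b(t(5, -3)) = 10*11 + (-45 + 9*(3*I)**2) = 110 + (-45 + 9*(-9)) = 110 + (-45 - 81) = 110 - 126 = -16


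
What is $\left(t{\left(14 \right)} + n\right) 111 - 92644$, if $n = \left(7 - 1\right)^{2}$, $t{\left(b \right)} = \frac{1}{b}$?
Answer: $- \frac{1240961}{14} \approx -88640.0$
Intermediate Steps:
$n = 36$ ($n = 6^{2} = 36$)
$\left(t{\left(14 \right)} + n\right) 111 - 92644 = \left(\frac{1}{14} + 36\right) 111 - 92644 = \frac{505}{14} \cdot 111 - 92644 = \frac{56055}{14} - 92644 = - \frac{1240961}{14}$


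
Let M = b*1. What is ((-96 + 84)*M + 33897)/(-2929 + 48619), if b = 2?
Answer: 11291/15230 ≈ 0.74137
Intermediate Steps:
M = 2 (M = 2*1 = 2)
((-96 + 84)*M + 33897)/(-2929 + 48619) = ((-96 + 84)*2 + 33897)/(-2929 + 48619) = (-12*2 + 33897)/45690 = (-24 + 33897)*(1/45690) = 33873*(1/45690) = 11291/15230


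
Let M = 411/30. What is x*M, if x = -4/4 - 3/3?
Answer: -137/5 ≈ -27.400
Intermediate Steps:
x = -2 (x = -4*¼ - 3*⅓ = -1 - 1 = -2)
M = 137/10 (M = 411*(1/30) = 137/10 ≈ 13.700)
x*M = -2*137/10 = -137/5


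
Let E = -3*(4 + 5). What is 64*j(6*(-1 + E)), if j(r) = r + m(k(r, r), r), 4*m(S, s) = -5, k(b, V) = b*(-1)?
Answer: -10832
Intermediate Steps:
k(b, V) = -b
m(S, s) = -5/4 (m(S, s) = (¼)*(-5) = -5/4)
E = -27 (E = -3*9 = -27)
j(r) = -5/4 + r (j(r) = r - 5/4 = -5/4 + r)
64*j(6*(-1 + E)) = 64*(-5/4 + 6*(-1 - 27)) = 64*(-5/4 + 6*(-28)) = 64*(-5/4 - 168) = 64*(-677/4) = -10832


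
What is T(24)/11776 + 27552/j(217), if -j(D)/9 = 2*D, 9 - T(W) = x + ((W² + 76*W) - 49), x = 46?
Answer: -1986785/273792 ≈ -7.2565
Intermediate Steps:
T(W) = 12 - W² - 76*W (T(W) = 9 - (46 + ((W² + 76*W) - 49)) = 9 - (46 + (-49 + W² + 76*W)) = 9 - (-3 + W² + 76*W) = 9 + (3 - W² - 76*W) = 12 - W² - 76*W)
j(D) = -18*D
T(24)/11776 + 27552/j(217) = (12 - 1*24² - 76*24)/11776 + 27552/((-18*217)) = (12 - 1*576 - 1824)*(1/11776) + 27552/(-3906) = (12 - 576 - 1824)*(1/11776) + 27552*(-1/3906) = -2388*1/11776 - 656/93 = -597/2944 - 656/93 = -1986785/273792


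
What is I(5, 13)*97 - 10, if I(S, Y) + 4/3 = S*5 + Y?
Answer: 10640/3 ≈ 3546.7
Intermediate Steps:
I(S, Y) = -4/3 + Y + 5*S (I(S, Y) = -4/3 + (S*5 + Y) = -4/3 + (5*S + Y) = -4/3 + (Y + 5*S) = -4/3 + Y + 5*S)
I(5, 13)*97 - 10 = (-4/3 + 13 + 5*5)*97 - 10 = (-4/3 + 13 + 25)*97 - 10 = (110/3)*97 - 10 = 10670/3 - 10 = 10640/3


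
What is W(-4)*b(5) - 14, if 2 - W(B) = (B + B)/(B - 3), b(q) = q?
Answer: -68/7 ≈ -9.7143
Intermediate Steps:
W(B) = 2 - 2*B/(-3 + B) (W(B) = 2 - (B + B)/(B - 3) = 2 - 2*B/(-3 + B))
W(-4)*b(5) - 14 = -6/(-3 - 4)*5 - 14 = -6/(-7)*5 - 14 = -6*(-⅐)*5 - 14 = (6/7)*5 - 14 = 30/7 - 14 = -68/7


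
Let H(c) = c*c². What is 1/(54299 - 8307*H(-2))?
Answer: 1/120755 ≈ 8.2812e-6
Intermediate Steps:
H(c) = c³
1/(54299 - 8307*H(-2)) = 1/(54299 - 8307*(-2)³) = 1/(54299 - 8307*(-8)) = 1/(54299 + 66456) = 1/120755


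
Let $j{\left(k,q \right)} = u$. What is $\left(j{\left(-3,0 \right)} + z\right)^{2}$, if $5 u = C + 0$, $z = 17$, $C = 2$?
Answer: $\frac{7569}{25} \approx 302.76$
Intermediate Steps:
$u = \frac{2}{5}$ ($u = \frac{2 + 0}{5} = \frac{1}{5} \cdot 2 = \frac{2}{5} \approx 0.4$)
$j{\left(k,q \right)} = \frac{2}{5}$
$\left(j{\left(-3,0 \right)} + z\right)^{2} = \left(\frac{2}{5} + 17\right)^{2} = \left(\frac{87}{5}\right)^{2} = \frac{7569}{25}$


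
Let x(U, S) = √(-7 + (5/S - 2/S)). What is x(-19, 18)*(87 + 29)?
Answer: 58*I*√246/3 ≈ 303.23*I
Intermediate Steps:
x(U, S) = √(-7 + 3/S)
x(-19, 18)*(87 + 29) = √(-7 + 3/18)*(87 + 29) = √(-7 + 3*(1/18))*116 = √(-7 + ⅙)*116 = √(-41/6)*116 = (I*√246/6)*116 = 58*I*√246/3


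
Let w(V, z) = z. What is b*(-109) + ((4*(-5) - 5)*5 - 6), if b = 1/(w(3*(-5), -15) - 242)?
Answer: -33558/257 ≈ -130.58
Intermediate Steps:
b = -1/257 (b = 1/(-15 - 242) = 1/(-257) = -1/257 ≈ -0.0038911)
b*(-109) + ((4*(-5) - 5)*5 - 6) = -1/257*(-109) + ((4*(-5) - 5)*5 - 6) = 109/257 + ((-20 - 5)*5 - 6) = 109/257 + (-25*5 - 6) = 109/257 + (-125 - 6) = 109/257 - 131 = -33558/257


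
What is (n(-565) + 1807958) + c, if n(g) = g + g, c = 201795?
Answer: 2008623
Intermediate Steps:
n(g) = 2*g
(n(-565) + 1807958) + c = (2*(-565) + 1807958) + 201795 = (-1130 + 1807958) + 201795 = 1806828 + 201795 = 2008623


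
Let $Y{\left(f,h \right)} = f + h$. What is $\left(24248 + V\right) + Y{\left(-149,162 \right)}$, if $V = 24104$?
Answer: $48365$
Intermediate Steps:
$\left(24248 + V\right) + Y{\left(-149,162 \right)} = \left(24248 + 24104\right) + \left(-149 + 162\right) = 48352 + 13 = 48365$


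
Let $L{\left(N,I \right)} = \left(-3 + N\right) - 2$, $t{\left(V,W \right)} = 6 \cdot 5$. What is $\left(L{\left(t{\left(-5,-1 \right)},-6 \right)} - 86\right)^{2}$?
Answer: $3721$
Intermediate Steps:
$t{\left(V,W \right)} = 30$
$L{\left(N,I \right)} = -5 + N$
$\left(L{\left(t{\left(-5,-1 \right)},-6 \right)} - 86\right)^{2} = \left(\left(-5 + 30\right) - 86\right)^{2} = \left(25 - 86\right)^{2} = \left(-61\right)^{2} = 3721$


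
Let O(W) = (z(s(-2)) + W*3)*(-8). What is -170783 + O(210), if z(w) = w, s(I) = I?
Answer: -175807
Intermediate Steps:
O(W) = 16 - 24*W (O(W) = (-2 + W*3)*(-8) = (-2 + 3*W)*(-8) = 16 - 24*W)
-170783 + O(210) = -170783 + (16 - 24*210) = -170783 + (16 - 5040) = -170783 - 5024 = -175807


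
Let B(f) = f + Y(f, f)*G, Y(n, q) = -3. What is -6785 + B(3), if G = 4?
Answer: -6794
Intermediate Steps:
B(f) = -12 + f (B(f) = f - 3*4 = f - 12 = -12 + f)
-6785 + B(3) = -6785 + (-12 + 3) = -6785 - 9 = -6794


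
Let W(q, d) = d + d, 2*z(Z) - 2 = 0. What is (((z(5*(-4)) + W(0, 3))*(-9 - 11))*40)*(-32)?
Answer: 179200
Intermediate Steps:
z(Z) = 1 (z(Z) = 1 + (½)*0 = 1 + 0 = 1)
W(q, d) = 2*d
(((z(5*(-4)) + W(0, 3))*(-9 - 11))*40)*(-32) = (((1 + 2*3)*(-9 - 11))*40)*(-32) = (((1 + 6)*(-20))*40)*(-32) = ((7*(-20))*40)*(-32) = -140*40*(-32) = -5600*(-32) = 179200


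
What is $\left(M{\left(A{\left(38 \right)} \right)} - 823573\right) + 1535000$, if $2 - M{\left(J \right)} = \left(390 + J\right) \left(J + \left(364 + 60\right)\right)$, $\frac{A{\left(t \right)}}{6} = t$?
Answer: $308493$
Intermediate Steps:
$A{\left(t \right)} = 6 t$
$M{\left(J \right)} = 2 - \left(390 + J\right) \left(424 + J\right)$ ($M{\left(J \right)} = 2 - \left(390 + J\right) \left(J + \left(364 + 60\right)\right) = 2 - \left(390 + J\right) \left(J + 424\right) = 2 - \left(390 + J\right) \left(424 + J\right)$)
$\left(M{\left(A{\left(38 \right)} \right)} - 823573\right) + 1535000 = \left(\left(-165358 - \left(6 \cdot 38\right)^{2} - 814 \cdot 6 \cdot 38\right) - 823573\right) + 1535000 = \left(\left(-165358 - 228^{2} - 185592\right) - 823573\right) + 1535000 = \left(\left(-165358 - 51984 - 185592\right) - 823573\right) + 1535000 = \left(-402934 - 823573\right) + 1535000 = -1226507 + 1535000 = 308493$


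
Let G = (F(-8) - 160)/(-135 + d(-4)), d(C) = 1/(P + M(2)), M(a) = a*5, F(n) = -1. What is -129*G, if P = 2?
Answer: -249228/1619 ≈ -153.94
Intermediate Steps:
M(a) = 5*a
d(C) = 1/12 (d(C) = 1/(2 + 5*2) = 1/(2 + 10) = 1/12)
G = 1932/1619 (G = (-1 - 160)/(-135 + 1/12) = -161/(-1619/12) = -161*(-12/1619) = 1932/1619 ≈ 1.1933)
-129*G = -129*1932/1619 = -249228/1619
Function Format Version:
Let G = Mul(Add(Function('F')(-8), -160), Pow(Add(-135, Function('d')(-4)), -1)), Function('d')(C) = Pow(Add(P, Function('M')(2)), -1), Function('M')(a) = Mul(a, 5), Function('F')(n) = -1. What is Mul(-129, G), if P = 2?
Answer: Rational(-249228, 1619) ≈ -153.94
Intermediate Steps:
Function('M')(a) = Mul(5, a)
Function('d')(C) = Rational(1, 12) (Function('d')(C) = Pow(Add(2, Mul(5, 2)), -1) = Pow(Add(2, 10), -1) = Pow(12, -1) = Rational(1, 12))
G = Rational(1932, 1619) (G = Mul(Add(-1, -160), Pow(Add(-135, Rational(1, 12)), -1)) = Mul(-161, Pow(Rational(-1619, 12), -1)) = Mul(-161, Rational(-12, 1619)) = Rational(1932, 1619) ≈ 1.1933)
Mul(-129, G) = Mul(-129, Rational(1932, 1619)) = Rational(-249228, 1619)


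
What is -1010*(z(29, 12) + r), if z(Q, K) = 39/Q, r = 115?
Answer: -3407740/29 ≈ -1.1751e+5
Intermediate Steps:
-1010*(z(29, 12) + r) = -1010*(39/29 + 115) = -1010*3374/29 = -3407740/29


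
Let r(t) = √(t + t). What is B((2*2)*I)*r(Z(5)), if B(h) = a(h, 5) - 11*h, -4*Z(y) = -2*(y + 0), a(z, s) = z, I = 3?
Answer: -120*√5 ≈ -268.33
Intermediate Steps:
Z(y) = y/2 (Z(y) = -(-1)*(y + 0)/2 = -(-1)*y/2 = y/2)
r(t) = √2*√t (r(t) = √(2*t) = √2*√t)
B(h) = -10*h (B(h) = h - 11*h = -10*h)
B((2*2)*I)*r(Z(5)) = (-10*2*2*3)*(√2*√((½)*5)) = (-40*3)*(√2*√(5/2)) = (-10*12)*(√2*(√10/2)) = -120*√5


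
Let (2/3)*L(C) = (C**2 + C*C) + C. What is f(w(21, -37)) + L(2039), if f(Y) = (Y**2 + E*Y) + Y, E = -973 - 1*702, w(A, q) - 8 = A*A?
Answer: 23851193/2 ≈ 1.1926e+7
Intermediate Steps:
w(A, q) = 8 + A**2 (w(A, q) = 8 + A*A = 8 + A**2)
E = -1675 (E = -973 - 702 = -1675)
L(C) = 3*C**2 + 3*C/2 (L(C) = 3*((C**2 + C*C) + C)/2 = 3*((C**2 + C**2) + C)/2 = 3*(2*C**2 + C)/2 = 3*(C + 2*C**2)/2 = 3*C**2 + 3*C/2)
f(Y) = Y**2 - 1674*Y (f(Y) = (Y**2 - 1675*Y) + Y = Y**2 - 1674*Y)
f(w(21, -37)) + L(2039) = (8 + 21**2)*(-1674 + (8 + 21**2)) + (3/2)*2039*(1 + 2*2039) = (8 + 441)*(-1674 + (8 + 441)) + (3/2)*2039*(1 + 4078) = 449*(-1674 + 449) + (3/2)*2039*4079 = 449*(-1225) + 24951243/2 = -550025 + 24951243/2 = 23851193/2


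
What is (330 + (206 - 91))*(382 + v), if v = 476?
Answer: 381810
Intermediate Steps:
(330 + (206 - 91))*(382 + v) = (330 + (206 - 91))*(382 + 476) = (330 + 115)*858 = 445*858 = 381810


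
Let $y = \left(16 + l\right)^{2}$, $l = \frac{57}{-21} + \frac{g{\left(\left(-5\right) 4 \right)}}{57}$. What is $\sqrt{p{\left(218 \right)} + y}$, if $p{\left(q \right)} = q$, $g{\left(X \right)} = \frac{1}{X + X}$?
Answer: $\frac{\sqrt{100487301889}}{15960} \approx 19.862$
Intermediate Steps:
$g{\left(X \right)} = \frac{1}{2 X}$
$l = - \frac{43327}{15960}$ ($l = \frac{57}{-21} + \frac{\frac{1}{2} \frac{1}{\left(-5\right) 4}}{57} = 57 \left(- \frac{1}{21}\right) + \frac{1}{2 \left(-20\right)} \frac{1}{57} = - \frac{19}{7} + \frac{1}{2} \left(- \frac{1}{20}\right) \frac{1}{57} = - \frac{19}{7} - \frac{1}{2280} = - \frac{43327}{15960} \approx -2.7147$)
$y = \frac{44957993089}{254721600}$ ($y = \left(16 - \frac{43327}{15960}\right)^{2} = \left(\frac{212033}{15960}\right)^{2} = \frac{44957993089}{254721600} \approx 176.5$)
$\sqrt{p{\left(218 \right)} + y} = \sqrt{218 + \frac{44957993089}{254721600}} = \sqrt{\frac{100487301889}{254721600}} = \frac{\sqrt{100487301889}}{15960}$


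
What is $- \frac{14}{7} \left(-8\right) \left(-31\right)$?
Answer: $-496$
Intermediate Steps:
$- \frac{14}{7} \left(-8\right) \left(-31\right) = \left(-14\right) \frac{1}{7} \left(-8\right) \left(-31\right) = \left(-2\right) \left(-8\right) \left(-31\right) = 16 \left(-31\right) = -496$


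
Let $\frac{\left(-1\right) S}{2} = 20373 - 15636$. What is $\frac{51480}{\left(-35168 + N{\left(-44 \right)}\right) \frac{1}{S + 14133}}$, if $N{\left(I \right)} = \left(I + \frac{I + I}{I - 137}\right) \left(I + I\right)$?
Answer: $- \frac{1085300073}{141808} \approx -7653.3$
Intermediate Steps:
$S = -9474$ ($S = - 2 \left(20373 - 15636\right) = \left(-2\right) 4737 = -9474$)
$N{\left(I \right)} = 2 I \left(I + \frac{2 I}{-137 + I}\right)$ ($N{\left(I \right)} = \left(I + \frac{2 I}{-137 + I}\right) 2 I = 2 I \left(I + \frac{2 I}{-137 + I}\right)$)
$\frac{51480}{\left(-35168 + N{\left(-44 \right)}\right) \frac{1}{S + 14133}} = \frac{51480}{\left(-35168 + \frac{2 \left(-44\right)^{2} \left(-135 - 44\right)}{-137 - 44}\right) \frac{1}{-9474 + 14133}} = \frac{51480}{\left(-35168 + 2 \cdot 1936 \frac{1}{-181} \left(-179\right)\right) \frac{1}{4659}} = \frac{51480}{\left(-35168 + 2 \cdot 1936 \left(- \frac{1}{181}\right) \left(-179\right)\right) \frac{1}{4659}} = \frac{51480}{\left(-35168 + \frac{693088}{181}\right) \frac{1}{4659}} = \frac{51480}{\left(- \frac{5672320}{181}\right) \frac{1}{4659}} = \frac{51480}{- \frac{5672320}{843279}} = 51480 \left(- \frac{843279}{5672320}\right) = - \frac{1085300073}{141808}$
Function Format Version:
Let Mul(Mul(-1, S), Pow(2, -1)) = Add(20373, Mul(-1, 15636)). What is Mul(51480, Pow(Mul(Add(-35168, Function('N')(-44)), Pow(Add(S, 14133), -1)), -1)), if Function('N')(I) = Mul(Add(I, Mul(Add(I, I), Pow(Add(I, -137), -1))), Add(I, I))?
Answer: Rational(-1085300073, 141808) ≈ -7653.3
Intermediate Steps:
S = -9474 (S = Mul(-2, Add(20373, Mul(-1, 15636))) = Mul(-2, Add(20373, -15636)) = Mul(-2, 4737) = -9474)
Function('N')(I) = Mul(2, I, Add(I, Mul(2, I, Pow(Add(-137, I), -1)))) (Function('N')(I) = Mul(Add(I, Mul(Mul(2, I), Pow(Add(-137, I), -1))), Mul(2, I)) = Mul(Add(I, Mul(2, I, Pow(Add(-137, I), -1))), Mul(2, I)) = Mul(2, I, Add(I, Mul(2, I, Pow(Add(-137, I), -1)))))
Mul(51480, Pow(Mul(Add(-35168, Function('N')(-44)), Pow(Add(S, 14133), -1)), -1)) = Mul(51480, Pow(Mul(Add(-35168, Mul(2, Pow(-44, 2), Pow(Add(-137, -44), -1), Add(-135, -44))), Pow(Add(-9474, 14133), -1)), -1)) = Mul(51480, Pow(Mul(Add(-35168, Mul(2, 1936, Pow(-181, -1), -179)), Pow(4659, -1)), -1)) = Mul(51480, Pow(Mul(Add(-35168, Mul(2, 1936, Rational(-1, 181), -179)), Rational(1, 4659)), -1)) = Mul(51480, Pow(Mul(Add(-35168, Rational(693088, 181)), Rational(1, 4659)), -1)) = Mul(51480, Pow(Mul(Rational(-5672320, 181), Rational(1, 4659)), -1)) = Mul(51480, Pow(Rational(-5672320, 843279), -1)) = Mul(51480, Rational(-843279, 5672320)) = Rational(-1085300073, 141808)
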